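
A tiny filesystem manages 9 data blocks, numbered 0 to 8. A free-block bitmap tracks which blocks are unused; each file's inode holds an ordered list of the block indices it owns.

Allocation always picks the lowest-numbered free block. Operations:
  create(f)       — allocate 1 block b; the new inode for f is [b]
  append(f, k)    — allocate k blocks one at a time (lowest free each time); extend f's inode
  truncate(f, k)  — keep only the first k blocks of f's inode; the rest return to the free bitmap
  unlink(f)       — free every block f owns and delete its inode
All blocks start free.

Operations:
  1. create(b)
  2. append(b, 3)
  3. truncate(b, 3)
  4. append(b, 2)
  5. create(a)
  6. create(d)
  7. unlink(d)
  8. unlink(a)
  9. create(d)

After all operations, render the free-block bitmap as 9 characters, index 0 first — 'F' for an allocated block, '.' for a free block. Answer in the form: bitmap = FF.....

bitmap = FFFFFF...

after create(b) → b:[0]  free=[F........]
after append(b, 3) → b:[0, 1, 2, 3]  free=[FFFF.....]
after truncate(b, 3) → b:[0, 1, 2]  free=[FFF......]
after append(b, 2) → b:[0, 1, 2, 3, 4]  free=[FFFFF....]
after create(a) → a:[5], b:[0, 1, 2, 3, 4]  free=[FFFFFF...]
after create(d) → a:[5], b:[0, 1, 2, 3, 4], d:[6]  free=[FFFFFFF..]
after unlink(d) → a:[5], b:[0, 1, 2, 3, 4]  free=[FFFFFF...]
after unlink(a) → b:[0, 1, 2, 3, 4]  free=[FFFFF....]
after create(d) → b:[0, 1, 2, 3, 4], d:[5]  free=[FFFFFF...]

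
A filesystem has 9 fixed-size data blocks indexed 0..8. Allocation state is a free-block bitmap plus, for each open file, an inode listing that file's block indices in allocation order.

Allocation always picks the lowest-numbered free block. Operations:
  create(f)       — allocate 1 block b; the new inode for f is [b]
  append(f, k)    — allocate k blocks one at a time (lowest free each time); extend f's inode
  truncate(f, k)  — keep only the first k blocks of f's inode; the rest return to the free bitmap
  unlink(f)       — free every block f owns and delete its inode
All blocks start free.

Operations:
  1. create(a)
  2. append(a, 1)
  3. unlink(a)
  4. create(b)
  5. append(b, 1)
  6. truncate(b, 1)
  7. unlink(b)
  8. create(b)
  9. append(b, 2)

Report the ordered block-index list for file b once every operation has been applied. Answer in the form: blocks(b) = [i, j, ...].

after create(a) → a:[0]  free=[F........]
after append(a, 1) → a:[0, 1]  free=[FF.......]
after unlink(a) →   free=[.........]
after create(b) → b:[0]  free=[F........]
after append(b, 1) → b:[0, 1]  free=[FF.......]
after truncate(b, 1) → b:[0]  free=[F........]
after unlink(b) →   free=[.........]
after create(b) → b:[0]  free=[F........]
after append(b, 2) → b:[0, 1, 2]  free=[FFF......]

blocks(b) = [0, 1, 2]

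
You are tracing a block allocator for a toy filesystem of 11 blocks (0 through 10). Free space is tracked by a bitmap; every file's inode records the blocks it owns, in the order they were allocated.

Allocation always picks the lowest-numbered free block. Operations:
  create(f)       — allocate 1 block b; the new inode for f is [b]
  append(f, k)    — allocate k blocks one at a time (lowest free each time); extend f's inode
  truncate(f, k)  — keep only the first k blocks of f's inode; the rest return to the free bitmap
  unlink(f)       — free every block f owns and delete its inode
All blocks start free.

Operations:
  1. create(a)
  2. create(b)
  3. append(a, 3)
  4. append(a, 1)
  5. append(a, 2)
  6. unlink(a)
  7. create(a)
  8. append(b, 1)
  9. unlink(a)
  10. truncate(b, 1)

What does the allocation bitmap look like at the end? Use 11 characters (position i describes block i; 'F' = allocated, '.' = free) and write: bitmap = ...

  1. create(a)  ⇒  F..........  {a→[0]}
  2. create(b)  ⇒  FF.........  {a→[0]; b→[1]}
  3. append(a, 3)  ⇒  FFFFF......  {a→[0, 2, 3, 4]; b→[1]}
  4. append(a, 1)  ⇒  FFFFFF.....  {a→[0, 2, 3, 4, 5]; b→[1]}
  5. append(a, 2)  ⇒  FFFFFFFF...  {a→[0, 2, 3, 4, 5, 6, 7]; b→[1]}
  6. unlink(a)  ⇒  .F.........  {b→[1]}
  7. create(a)  ⇒  FF.........  {a→[0]; b→[1]}
  8. append(b, 1)  ⇒  FFF........  {a→[0]; b→[1, 2]}
  9. unlink(a)  ⇒  .FF........  {b→[1, 2]}
  10. truncate(b, 1)  ⇒  .F.........  {b→[1]}

bitmap = .F.........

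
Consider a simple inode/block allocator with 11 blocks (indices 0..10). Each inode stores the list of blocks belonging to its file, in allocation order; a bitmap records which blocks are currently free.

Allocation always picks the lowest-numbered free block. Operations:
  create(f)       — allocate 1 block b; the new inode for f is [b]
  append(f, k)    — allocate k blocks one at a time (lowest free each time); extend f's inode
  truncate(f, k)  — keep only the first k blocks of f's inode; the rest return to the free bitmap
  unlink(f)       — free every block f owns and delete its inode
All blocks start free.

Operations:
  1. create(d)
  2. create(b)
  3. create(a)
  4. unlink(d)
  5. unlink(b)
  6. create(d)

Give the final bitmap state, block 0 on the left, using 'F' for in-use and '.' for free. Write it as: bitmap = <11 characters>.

[1] create(d) — d=0 (map F..........)
[2] create(b) — b=1 d=0 (map FF.........)
[3] create(a) — a=2 b=1 d=0 (map FFF........)
[4] unlink(d) — a=2 b=1 (map .FF........)
[5] unlink(b) — a=2 (map ..F........)
[6] create(d) — a=2 d=0 (map F.F........)

bitmap = F.F........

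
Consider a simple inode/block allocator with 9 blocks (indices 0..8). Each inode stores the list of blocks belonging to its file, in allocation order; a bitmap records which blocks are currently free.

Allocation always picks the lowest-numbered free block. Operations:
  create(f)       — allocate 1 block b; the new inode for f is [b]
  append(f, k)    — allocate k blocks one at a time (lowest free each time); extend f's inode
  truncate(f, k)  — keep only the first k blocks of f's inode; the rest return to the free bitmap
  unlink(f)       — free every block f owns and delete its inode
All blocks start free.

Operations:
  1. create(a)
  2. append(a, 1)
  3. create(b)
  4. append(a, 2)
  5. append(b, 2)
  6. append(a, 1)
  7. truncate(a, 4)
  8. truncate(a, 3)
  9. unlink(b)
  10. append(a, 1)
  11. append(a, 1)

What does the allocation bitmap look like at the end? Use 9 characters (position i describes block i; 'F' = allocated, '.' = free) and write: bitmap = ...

after create(a) → a:[0]  free=[F........]
after append(a, 1) → a:[0, 1]  free=[FF.......]
after create(b) → a:[0, 1], b:[2]  free=[FFF......]
after append(a, 2) → a:[0, 1, 3, 4], b:[2]  free=[FFFFF....]
after append(b, 2) → a:[0, 1, 3, 4], b:[2, 5, 6]  free=[FFFFFFF..]
after append(a, 1) → a:[0, 1, 3, 4, 7], b:[2, 5, 6]  free=[FFFFFFFF.]
after truncate(a, 4) → a:[0, 1, 3, 4], b:[2, 5, 6]  free=[FFFFFFF..]
after truncate(a, 3) → a:[0, 1, 3], b:[2, 5, 6]  free=[FFFF.FF..]
after unlink(b) → a:[0, 1, 3]  free=[FF.F.....]
after append(a, 1) → a:[0, 1, 3, 2]  free=[FFFF.....]
after append(a, 1) → a:[0, 1, 3, 2, 4]  free=[FFFFF....]

bitmap = FFFFF....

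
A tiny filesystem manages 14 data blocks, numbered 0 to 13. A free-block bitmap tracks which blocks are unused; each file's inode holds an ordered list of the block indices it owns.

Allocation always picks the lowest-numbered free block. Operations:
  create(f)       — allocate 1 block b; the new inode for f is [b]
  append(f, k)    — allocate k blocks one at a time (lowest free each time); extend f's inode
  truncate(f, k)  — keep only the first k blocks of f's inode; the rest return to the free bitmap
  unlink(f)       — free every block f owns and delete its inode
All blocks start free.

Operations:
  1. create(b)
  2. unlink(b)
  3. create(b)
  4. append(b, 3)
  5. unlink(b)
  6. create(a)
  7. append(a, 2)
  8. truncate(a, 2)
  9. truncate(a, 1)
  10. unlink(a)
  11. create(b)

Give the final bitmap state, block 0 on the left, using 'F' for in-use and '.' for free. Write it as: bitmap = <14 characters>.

bitmap = F.............

[1] create(b) — b=0 (map F.............)
[2] unlink(b) —  (map ..............)
[3] create(b) — b=0 (map F.............)
[4] append(b, 3) — b=0,1,2,3 (map FFFF..........)
[5] unlink(b) —  (map ..............)
[6] create(a) — a=0 (map F.............)
[7] append(a, 2) — a=0,1,2 (map FFF...........)
[8] truncate(a, 2) — a=0,1 (map FF............)
[9] truncate(a, 1) — a=0 (map F.............)
[10] unlink(a) —  (map ..............)
[11] create(b) — b=0 (map F.............)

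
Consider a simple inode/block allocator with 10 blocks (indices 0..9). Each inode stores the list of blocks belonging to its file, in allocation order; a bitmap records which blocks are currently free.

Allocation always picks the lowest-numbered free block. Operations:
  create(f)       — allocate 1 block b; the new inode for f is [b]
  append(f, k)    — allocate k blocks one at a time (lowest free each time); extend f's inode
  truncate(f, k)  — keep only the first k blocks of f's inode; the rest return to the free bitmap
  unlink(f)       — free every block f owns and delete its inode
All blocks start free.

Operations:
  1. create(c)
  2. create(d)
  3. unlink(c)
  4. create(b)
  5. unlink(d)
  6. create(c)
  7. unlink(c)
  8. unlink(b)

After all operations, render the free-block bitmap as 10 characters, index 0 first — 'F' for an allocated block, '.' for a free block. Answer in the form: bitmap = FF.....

create(c): bitmap=F......... | c=[0]
create(d): bitmap=FF........ | c=[0] d=[1]
unlink(c): bitmap=.F........ | d=[1]
create(b): bitmap=FF........ | b=[0] d=[1]
unlink(d): bitmap=F......... | b=[0]
create(c): bitmap=FF........ | b=[0] c=[1]
unlink(c): bitmap=F......... | b=[0]
unlink(b): bitmap=.......... | 

bitmap = ..........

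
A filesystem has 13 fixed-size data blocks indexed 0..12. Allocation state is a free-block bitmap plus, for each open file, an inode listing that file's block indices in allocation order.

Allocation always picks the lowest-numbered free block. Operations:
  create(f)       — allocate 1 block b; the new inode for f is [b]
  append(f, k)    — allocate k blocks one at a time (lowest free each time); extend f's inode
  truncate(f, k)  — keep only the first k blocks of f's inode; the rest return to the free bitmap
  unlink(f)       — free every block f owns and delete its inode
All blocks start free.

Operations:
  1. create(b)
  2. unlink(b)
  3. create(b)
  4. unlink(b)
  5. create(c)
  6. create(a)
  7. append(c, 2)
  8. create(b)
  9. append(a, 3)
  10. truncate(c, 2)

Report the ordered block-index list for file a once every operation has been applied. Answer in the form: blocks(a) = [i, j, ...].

blocks(a) = [1, 5, 6, 7]

create(b): bitmap=F............ | b=[0]
unlink(b): bitmap=............. | 
create(b): bitmap=F............ | b=[0]
unlink(b): bitmap=............. | 
create(c): bitmap=F............ | c=[0]
create(a): bitmap=FF........... | a=[1] c=[0]
append(c, 2): bitmap=FFFF......... | a=[1] c=[0, 2, 3]
create(b): bitmap=FFFFF........ | a=[1] b=[4] c=[0, 2, 3]
append(a, 3): bitmap=FFFFFFFF..... | a=[1, 5, 6, 7] b=[4] c=[0, 2, 3]
truncate(c, 2): bitmap=FFF.FFFF..... | a=[1, 5, 6, 7] b=[4] c=[0, 2]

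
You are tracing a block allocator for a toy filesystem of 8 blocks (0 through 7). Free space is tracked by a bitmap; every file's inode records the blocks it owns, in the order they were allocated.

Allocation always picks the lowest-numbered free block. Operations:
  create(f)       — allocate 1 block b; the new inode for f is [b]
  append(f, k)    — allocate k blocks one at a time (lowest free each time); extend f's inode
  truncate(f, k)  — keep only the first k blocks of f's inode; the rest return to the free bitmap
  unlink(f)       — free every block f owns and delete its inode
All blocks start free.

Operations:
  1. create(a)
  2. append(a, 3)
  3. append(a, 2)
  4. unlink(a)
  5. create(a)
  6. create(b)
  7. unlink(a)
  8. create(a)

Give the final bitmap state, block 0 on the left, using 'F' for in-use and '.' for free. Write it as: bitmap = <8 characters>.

[1] create(a) — a=0 (map F.......)
[2] append(a, 3) — a=0,1,2,3 (map FFFF....)
[3] append(a, 2) — a=0,1,2,3,4,5 (map FFFFFF..)
[4] unlink(a) —  (map ........)
[5] create(a) — a=0 (map F.......)
[6] create(b) — a=0 b=1 (map FF......)
[7] unlink(a) — b=1 (map .F......)
[8] create(a) — a=0 b=1 (map FF......)

bitmap = FF......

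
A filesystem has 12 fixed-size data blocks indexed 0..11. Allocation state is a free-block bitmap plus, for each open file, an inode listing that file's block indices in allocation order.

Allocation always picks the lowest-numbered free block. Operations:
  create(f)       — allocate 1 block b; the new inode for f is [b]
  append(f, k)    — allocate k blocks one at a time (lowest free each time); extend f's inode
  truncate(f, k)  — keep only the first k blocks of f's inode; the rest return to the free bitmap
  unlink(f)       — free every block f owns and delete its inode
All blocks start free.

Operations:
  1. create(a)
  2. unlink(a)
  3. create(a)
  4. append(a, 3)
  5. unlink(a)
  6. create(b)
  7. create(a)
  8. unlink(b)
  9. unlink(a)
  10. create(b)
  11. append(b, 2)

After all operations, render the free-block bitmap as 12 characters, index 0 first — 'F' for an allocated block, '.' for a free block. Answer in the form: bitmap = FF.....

bitmap = FFF.........

  1. create(a)  ⇒  F...........  {a→[0]}
  2. unlink(a)  ⇒  ............  {}
  3. create(a)  ⇒  F...........  {a→[0]}
  4. append(a, 3)  ⇒  FFFF........  {a→[0, 1, 2, 3]}
  5. unlink(a)  ⇒  ............  {}
  6. create(b)  ⇒  F...........  {b→[0]}
  7. create(a)  ⇒  FF..........  {a→[1]; b→[0]}
  8. unlink(b)  ⇒  .F..........  {a→[1]}
  9. unlink(a)  ⇒  ............  {}
  10. create(b)  ⇒  F...........  {b→[0]}
  11. append(b, 2)  ⇒  FFF.........  {b→[0, 1, 2]}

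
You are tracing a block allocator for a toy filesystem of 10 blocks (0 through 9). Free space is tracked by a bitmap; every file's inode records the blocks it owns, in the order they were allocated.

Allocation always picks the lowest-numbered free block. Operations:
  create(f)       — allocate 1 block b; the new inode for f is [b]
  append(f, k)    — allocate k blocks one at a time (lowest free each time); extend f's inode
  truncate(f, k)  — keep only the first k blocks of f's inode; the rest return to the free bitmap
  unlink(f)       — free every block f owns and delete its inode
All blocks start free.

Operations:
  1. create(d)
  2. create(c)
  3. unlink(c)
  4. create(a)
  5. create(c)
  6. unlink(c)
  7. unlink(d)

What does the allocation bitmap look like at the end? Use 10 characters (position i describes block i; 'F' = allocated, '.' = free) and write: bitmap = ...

  1. create(d)  ⇒  F.........  {d→[0]}
  2. create(c)  ⇒  FF........  {c→[1]; d→[0]}
  3. unlink(c)  ⇒  F.........  {d→[0]}
  4. create(a)  ⇒  FF........  {a→[1]; d→[0]}
  5. create(c)  ⇒  FFF.......  {a→[1]; c→[2]; d→[0]}
  6. unlink(c)  ⇒  FF........  {a→[1]; d→[0]}
  7. unlink(d)  ⇒  .F........  {a→[1]}

bitmap = .F........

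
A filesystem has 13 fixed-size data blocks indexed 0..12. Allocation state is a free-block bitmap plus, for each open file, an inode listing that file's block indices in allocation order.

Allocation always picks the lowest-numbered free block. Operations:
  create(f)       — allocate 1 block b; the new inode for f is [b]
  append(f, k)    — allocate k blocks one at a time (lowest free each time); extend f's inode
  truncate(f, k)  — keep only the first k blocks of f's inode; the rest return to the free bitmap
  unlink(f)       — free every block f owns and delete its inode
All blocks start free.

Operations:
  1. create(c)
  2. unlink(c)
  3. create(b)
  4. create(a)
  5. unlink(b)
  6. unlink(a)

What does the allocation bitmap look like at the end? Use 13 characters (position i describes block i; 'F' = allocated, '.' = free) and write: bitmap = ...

bitmap = .............

[1] create(c) — c=0 (map F............)
[2] unlink(c) —  (map .............)
[3] create(b) — b=0 (map F............)
[4] create(a) — a=1 b=0 (map FF...........)
[5] unlink(b) — a=1 (map .F...........)
[6] unlink(a) —  (map .............)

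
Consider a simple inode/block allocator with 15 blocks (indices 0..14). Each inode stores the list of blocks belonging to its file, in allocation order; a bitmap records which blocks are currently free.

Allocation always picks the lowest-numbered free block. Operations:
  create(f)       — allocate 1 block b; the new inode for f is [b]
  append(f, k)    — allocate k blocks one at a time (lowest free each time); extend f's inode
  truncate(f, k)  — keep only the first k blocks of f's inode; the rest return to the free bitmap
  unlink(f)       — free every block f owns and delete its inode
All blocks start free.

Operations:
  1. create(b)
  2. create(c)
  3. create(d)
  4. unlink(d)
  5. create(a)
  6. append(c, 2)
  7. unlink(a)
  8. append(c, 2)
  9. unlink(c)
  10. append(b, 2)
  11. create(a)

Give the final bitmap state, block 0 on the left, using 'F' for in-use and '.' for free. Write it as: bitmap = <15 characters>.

[1] create(b) — b=0 (map F..............)
[2] create(c) — b=0 c=1 (map FF.............)
[3] create(d) — b=0 c=1 d=2 (map FFF............)
[4] unlink(d) — b=0 c=1 (map FF.............)
[5] create(a) — a=2 b=0 c=1 (map FFF............)
[6] append(c, 2) — a=2 b=0 c=1,3,4 (map FFFFF..........)
[7] unlink(a) — b=0 c=1,3,4 (map FF.FF..........)
[8] append(c, 2) — b=0 c=1,3,4,2,5 (map FFFFFF.........)
[9] unlink(c) — b=0 (map F..............)
[10] append(b, 2) — b=0,1,2 (map FFF............)
[11] create(a) — a=3 b=0,1,2 (map FFFF...........)

bitmap = FFFF...........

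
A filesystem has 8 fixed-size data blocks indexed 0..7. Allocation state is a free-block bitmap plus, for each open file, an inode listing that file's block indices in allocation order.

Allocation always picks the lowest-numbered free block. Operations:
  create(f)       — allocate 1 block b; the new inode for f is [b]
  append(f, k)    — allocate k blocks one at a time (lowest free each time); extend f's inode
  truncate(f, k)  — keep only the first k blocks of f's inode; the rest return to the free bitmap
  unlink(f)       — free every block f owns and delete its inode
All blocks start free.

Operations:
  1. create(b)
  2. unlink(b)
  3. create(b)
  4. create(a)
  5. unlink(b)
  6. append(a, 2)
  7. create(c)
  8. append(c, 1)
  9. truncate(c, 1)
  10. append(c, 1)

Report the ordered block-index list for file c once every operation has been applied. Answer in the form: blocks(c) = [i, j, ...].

[1] create(b) — b=0 (map F.......)
[2] unlink(b) —  (map ........)
[3] create(b) — b=0 (map F.......)
[4] create(a) — a=1 b=0 (map FF......)
[5] unlink(b) — a=1 (map .F......)
[6] append(a, 2) — a=1,0,2 (map FFF.....)
[7] create(c) — a=1,0,2 c=3 (map FFFF....)
[8] append(c, 1) — a=1,0,2 c=3,4 (map FFFFF...)
[9] truncate(c, 1) — a=1,0,2 c=3 (map FFFF....)
[10] append(c, 1) — a=1,0,2 c=3,4 (map FFFFF...)

blocks(c) = [3, 4]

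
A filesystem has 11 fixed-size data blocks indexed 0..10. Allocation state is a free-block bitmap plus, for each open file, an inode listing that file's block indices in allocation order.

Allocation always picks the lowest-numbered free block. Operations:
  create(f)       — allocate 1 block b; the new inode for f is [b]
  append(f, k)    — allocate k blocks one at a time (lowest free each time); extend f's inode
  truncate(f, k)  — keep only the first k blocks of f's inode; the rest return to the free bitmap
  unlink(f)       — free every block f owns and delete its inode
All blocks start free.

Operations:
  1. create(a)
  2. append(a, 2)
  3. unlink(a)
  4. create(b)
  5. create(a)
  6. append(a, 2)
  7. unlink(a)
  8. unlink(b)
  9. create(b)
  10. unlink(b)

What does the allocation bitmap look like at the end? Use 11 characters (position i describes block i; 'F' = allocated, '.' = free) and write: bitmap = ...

bitmap = ...........

after create(a) → a:[0]  free=[F..........]
after append(a, 2) → a:[0, 1, 2]  free=[FFF........]
after unlink(a) →   free=[...........]
after create(b) → b:[0]  free=[F..........]
after create(a) → a:[1], b:[0]  free=[FF.........]
after append(a, 2) → a:[1, 2, 3], b:[0]  free=[FFFF.......]
after unlink(a) → b:[0]  free=[F..........]
after unlink(b) →   free=[...........]
after create(b) → b:[0]  free=[F..........]
after unlink(b) →   free=[...........]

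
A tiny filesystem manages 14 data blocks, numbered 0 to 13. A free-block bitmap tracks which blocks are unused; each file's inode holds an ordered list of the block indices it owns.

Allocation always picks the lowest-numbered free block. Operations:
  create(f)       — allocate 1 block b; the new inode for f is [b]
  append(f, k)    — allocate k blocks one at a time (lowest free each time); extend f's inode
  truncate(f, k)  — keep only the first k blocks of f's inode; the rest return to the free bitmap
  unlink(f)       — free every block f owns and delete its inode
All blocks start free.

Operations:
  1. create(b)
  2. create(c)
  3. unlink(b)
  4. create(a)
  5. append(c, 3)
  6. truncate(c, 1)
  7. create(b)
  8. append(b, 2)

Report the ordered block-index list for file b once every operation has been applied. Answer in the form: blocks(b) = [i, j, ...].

blocks(b) = [2, 3, 4]

[1] create(b) — b=0 (map F.............)
[2] create(c) — b=0 c=1 (map FF............)
[3] unlink(b) — c=1 (map .F............)
[4] create(a) — a=0 c=1 (map FF............)
[5] append(c, 3) — a=0 c=1,2,3,4 (map FFFFF.........)
[6] truncate(c, 1) — a=0 c=1 (map FF............)
[7] create(b) — a=0 b=2 c=1 (map FFF...........)
[8] append(b, 2) — a=0 b=2,3,4 c=1 (map FFFFF.........)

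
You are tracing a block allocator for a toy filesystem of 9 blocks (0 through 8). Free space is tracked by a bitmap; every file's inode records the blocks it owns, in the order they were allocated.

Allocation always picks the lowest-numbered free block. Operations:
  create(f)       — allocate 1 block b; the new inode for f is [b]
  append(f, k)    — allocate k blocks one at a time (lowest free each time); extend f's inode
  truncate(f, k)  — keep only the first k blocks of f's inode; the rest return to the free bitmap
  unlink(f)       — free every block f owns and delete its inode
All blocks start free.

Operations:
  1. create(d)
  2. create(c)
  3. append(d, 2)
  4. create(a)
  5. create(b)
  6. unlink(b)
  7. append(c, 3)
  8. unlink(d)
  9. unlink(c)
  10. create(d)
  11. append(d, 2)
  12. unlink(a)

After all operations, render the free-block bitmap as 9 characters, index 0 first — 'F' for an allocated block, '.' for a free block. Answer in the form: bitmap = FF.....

[1] create(d) — d=0 (map F........)
[2] create(c) — c=1 d=0 (map FF.......)
[3] append(d, 2) — c=1 d=0,2,3 (map FFFF.....)
[4] create(a) — a=4 c=1 d=0,2,3 (map FFFFF....)
[5] create(b) — a=4 b=5 c=1 d=0,2,3 (map FFFFFF...)
[6] unlink(b) — a=4 c=1 d=0,2,3 (map FFFFF....)
[7] append(c, 3) — a=4 c=1,5,6,7 d=0,2,3 (map FFFFFFFF.)
[8] unlink(d) — a=4 c=1,5,6,7 (map .F..FFFF.)
[9] unlink(c) — a=4 (map ....F....)
[10] create(d) — a=4 d=0 (map F...F....)
[11] append(d, 2) — a=4 d=0,1,2 (map FFF.F....)
[12] unlink(a) — d=0,1,2 (map FFF......)

bitmap = FFF......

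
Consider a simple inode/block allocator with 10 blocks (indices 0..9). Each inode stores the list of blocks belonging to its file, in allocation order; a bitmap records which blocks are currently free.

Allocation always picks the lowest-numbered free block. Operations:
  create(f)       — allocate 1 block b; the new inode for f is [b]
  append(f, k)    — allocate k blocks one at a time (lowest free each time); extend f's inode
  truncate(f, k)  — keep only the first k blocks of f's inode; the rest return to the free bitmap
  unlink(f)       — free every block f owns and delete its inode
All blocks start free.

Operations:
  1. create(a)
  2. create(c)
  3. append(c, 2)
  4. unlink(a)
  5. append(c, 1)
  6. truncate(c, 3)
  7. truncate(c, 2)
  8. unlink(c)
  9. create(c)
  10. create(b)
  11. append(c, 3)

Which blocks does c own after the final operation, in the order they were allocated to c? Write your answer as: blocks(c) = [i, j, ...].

after create(a) → a:[0]  free=[F.........]
after create(c) → a:[0], c:[1]  free=[FF........]
after append(c, 2) → a:[0], c:[1, 2, 3]  free=[FFFF......]
after unlink(a) → c:[1, 2, 3]  free=[.FFF......]
after append(c, 1) → c:[1, 2, 3, 0]  free=[FFFF......]
after truncate(c, 3) → c:[1, 2, 3]  free=[.FFF......]
after truncate(c, 2) → c:[1, 2]  free=[.FF.......]
after unlink(c) →   free=[..........]
after create(c) → c:[0]  free=[F.........]
after create(b) → b:[1], c:[0]  free=[FF........]
after append(c, 3) → b:[1], c:[0, 2, 3, 4]  free=[FFFFF.....]

blocks(c) = [0, 2, 3, 4]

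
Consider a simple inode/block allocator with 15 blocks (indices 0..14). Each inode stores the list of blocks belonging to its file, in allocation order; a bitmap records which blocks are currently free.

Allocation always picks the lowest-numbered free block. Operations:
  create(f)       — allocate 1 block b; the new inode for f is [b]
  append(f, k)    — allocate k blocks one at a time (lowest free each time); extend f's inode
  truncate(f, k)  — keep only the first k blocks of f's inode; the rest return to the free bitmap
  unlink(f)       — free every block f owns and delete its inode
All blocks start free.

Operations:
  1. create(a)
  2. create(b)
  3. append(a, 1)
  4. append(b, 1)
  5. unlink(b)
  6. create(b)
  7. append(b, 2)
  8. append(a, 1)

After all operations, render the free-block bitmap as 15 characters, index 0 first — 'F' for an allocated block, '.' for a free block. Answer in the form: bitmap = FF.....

bitmap = FFFFFF.........

[1] create(a) — a=0 (map F..............)
[2] create(b) — a=0 b=1 (map FF.............)
[3] append(a, 1) — a=0,2 b=1 (map FFF............)
[4] append(b, 1) — a=0,2 b=1,3 (map FFFF...........)
[5] unlink(b) — a=0,2 (map F.F............)
[6] create(b) — a=0,2 b=1 (map FFF............)
[7] append(b, 2) — a=0,2 b=1,3,4 (map FFFFF..........)
[8] append(a, 1) — a=0,2,5 b=1,3,4 (map FFFFFF.........)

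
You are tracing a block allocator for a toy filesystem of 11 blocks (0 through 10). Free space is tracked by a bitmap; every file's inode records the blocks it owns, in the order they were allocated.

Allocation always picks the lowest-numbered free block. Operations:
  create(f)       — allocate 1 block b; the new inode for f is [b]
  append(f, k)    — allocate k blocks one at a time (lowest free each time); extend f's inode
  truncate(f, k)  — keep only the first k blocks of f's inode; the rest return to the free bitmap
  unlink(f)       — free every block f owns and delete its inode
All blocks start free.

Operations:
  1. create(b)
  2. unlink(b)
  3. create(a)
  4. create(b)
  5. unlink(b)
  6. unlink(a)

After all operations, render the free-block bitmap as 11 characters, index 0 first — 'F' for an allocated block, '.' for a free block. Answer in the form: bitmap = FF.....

  1. create(b)  ⇒  F..........  {b→[0]}
  2. unlink(b)  ⇒  ...........  {}
  3. create(a)  ⇒  F..........  {a→[0]}
  4. create(b)  ⇒  FF.........  {a→[0]; b→[1]}
  5. unlink(b)  ⇒  F..........  {a→[0]}
  6. unlink(a)  ⇒  ...........  {}

bitmap = ...........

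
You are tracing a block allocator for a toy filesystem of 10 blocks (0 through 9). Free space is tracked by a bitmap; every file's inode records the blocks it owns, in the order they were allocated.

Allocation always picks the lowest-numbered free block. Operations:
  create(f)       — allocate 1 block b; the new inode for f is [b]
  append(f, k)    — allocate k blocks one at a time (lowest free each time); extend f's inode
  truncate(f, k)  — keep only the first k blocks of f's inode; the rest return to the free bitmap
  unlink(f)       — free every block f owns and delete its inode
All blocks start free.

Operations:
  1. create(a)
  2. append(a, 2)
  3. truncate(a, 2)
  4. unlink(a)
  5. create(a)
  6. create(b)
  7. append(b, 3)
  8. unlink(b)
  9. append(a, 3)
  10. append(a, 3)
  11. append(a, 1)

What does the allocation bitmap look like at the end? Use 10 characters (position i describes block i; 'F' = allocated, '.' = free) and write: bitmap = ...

[1] create(a) — a=0 (map F.........)
[2] append(a, 2) — a=0,1,2 (map FFF.......)
[3] truncate(a, 2) — a=0,1 (map FF........)
[4] unlink(a) —  (map ..........)
[5] create(a) — a=0 (map F.........)
[6] create(b) — a=0 b=1 (map FF........)
[7] append(b, 3) — a=0 b=1,2,3,4 (map FFFFF.....)
[8] unlink(b) — a=0 (map F.........)
[9] append(a, 3) — a=0,1,2,3 (map FFFF......)
[10] append(a, 3) — a=0,1,2,3,4,5,6 (map FFFFFFF...)
[11] append(a, 1) — a=0,1,2,3,4,5,6,7 (map FFFFFFFF..)

bitmap = FFFFFFFF..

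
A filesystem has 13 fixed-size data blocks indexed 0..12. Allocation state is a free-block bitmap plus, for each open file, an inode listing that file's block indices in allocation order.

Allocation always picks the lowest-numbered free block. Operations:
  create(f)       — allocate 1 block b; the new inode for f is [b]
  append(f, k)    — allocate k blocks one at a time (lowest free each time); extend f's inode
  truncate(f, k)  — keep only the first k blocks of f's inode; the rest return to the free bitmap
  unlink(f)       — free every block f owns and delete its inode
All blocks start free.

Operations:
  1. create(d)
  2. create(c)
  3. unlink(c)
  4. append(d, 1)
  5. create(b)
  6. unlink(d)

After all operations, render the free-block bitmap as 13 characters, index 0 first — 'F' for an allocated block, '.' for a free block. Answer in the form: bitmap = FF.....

bitmap = ..F..........

[1] create(d) — d=0 (map F............)
[2] create(c) — c=1 d=0 (map FF...........)
[3] unlink(c) — d=0 (map F............)
[4] append(d, 1) — d=0,1 (map FF...........)
[5] create(b) — b=2 d=0,1 (map FFF..........)
[6] unlink(d) — b=2 (map ..F..........)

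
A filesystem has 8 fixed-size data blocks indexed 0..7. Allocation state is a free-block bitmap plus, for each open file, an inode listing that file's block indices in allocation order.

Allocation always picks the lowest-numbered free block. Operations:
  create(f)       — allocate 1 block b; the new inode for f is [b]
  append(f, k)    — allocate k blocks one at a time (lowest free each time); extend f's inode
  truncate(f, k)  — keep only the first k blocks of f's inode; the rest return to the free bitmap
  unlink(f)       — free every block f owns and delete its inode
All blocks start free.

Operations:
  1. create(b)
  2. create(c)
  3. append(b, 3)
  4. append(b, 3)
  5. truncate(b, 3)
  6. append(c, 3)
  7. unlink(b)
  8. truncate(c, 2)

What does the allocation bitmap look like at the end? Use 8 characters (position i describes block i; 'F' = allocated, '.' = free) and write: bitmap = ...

  1. create(b)  ⇒  F.......  {b→[0]}
  2. create(c)  ⇒  FF......  {b→[0]; c→[1]}
  3. append(b, 3)  ⇒  FFFFF...  {b→[0, 2, 3, 4]; c→[1]}
  4. append(b, 3)  ⇒  FFFFFFFF  {b→[0, 2, 3, 4, 5, 6, 7]; c→[1]}
  5. truncate(b, 3)  ⇒  FFFF....  {b→[0, 2, 3]; c→[1]}
  6. append(c, 3)  ⇒  FFFFFFF.  {b→[0, 2, 3]; c→[1, 4, 5, 6]}
  7. unlink(b)  ⇒  .F..FFF.  {c→[1, 4, 5, 6]}
  8. truncate(c, 2)  ⇒  .F..F...  {c→[1, 4]}

bitmap = .F..F...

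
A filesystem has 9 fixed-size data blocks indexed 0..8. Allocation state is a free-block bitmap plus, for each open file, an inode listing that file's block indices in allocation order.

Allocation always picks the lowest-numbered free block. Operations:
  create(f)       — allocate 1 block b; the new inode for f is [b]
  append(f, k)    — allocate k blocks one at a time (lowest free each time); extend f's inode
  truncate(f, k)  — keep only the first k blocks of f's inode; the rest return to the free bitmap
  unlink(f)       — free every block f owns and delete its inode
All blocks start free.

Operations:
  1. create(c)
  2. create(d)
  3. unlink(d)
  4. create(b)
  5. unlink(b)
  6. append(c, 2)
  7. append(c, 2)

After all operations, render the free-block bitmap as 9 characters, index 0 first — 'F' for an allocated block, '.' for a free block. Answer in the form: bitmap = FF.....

bitmap = FFFFF....

create(c): bitmap=F........ | c=[0]
create(d): bitmap=FF....... | c=[0] d=[1]
unlink(d): bitmap=F........ | c=[0]
create(b): bitmap=FF....... | b=[1] c=[0]
unlink(b): bitmap=F........ | c=[0]
append(c, 2): bitmap=FFF...... | c=[0, 1, 2]
append(c, 2): bitmap=FFFFF.... | c=[0, 1, 2, 3, 4]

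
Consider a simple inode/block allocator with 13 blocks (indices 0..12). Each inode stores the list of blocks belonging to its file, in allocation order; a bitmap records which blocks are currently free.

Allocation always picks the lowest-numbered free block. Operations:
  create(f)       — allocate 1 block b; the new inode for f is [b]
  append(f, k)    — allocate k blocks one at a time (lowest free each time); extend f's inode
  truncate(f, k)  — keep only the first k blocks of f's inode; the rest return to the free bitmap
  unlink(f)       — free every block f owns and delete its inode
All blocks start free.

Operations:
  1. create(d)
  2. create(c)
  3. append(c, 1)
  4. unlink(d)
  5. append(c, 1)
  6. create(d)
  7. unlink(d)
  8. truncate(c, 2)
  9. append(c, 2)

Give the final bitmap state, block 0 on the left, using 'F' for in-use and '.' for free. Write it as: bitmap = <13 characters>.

bitmap = FFFF.........

after create(d) → d:[0]  free=[F............]
after create(c) → c:[1], d:[0]  free=[FF...........]
after append(c, 1) → c:[1, 2], d:[0]  free=[FFF..........]
after unlink(d) → c:[1, 2]  free=[.FF..........]
after append(c, 1) → c:[1, 2, 0]  free=[FFF..........]
after create(d) → c:[1, 2, 0], d:[3]  free=[FFFF.........]
after unlink(d) → c:[1, 2, 0]  free=[FFF..........]
after truncate(c, 2) → c:[1, 2]  free=[.FF..........]
after append(c, 2) → c:[1, 2, 0, 3]  free=[FFFF.........]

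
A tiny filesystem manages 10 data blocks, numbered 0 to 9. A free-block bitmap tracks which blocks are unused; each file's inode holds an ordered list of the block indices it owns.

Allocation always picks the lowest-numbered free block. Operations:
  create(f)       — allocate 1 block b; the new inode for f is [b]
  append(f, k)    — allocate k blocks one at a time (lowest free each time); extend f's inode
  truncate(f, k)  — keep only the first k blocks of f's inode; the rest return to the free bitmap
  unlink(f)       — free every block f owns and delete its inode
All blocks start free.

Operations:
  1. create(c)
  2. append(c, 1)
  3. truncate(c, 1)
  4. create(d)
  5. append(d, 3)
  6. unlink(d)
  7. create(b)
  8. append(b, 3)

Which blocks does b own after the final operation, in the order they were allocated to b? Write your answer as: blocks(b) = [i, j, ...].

[1] create(c) — c=0 (map F.........)
[2] append(c, 1) — c=0,1 (map FF........)
[3] truncate(c, 1) — c=0 (map F.........)
[4] create(d) — c=0 d=1 (map FF........)
[5] append(d, 3) — c=0 d=1,2,3,4 (map FFFFF.....)
[6] unlink(d) — c=0 (map F.........)
[7] create(b) — b=1 c=0 (map FF........)
[8] append(b, 3) — b=1,2,3,4 c=0 (map FFFFF.....)

blocks(b) = [1, 2, 3, 4]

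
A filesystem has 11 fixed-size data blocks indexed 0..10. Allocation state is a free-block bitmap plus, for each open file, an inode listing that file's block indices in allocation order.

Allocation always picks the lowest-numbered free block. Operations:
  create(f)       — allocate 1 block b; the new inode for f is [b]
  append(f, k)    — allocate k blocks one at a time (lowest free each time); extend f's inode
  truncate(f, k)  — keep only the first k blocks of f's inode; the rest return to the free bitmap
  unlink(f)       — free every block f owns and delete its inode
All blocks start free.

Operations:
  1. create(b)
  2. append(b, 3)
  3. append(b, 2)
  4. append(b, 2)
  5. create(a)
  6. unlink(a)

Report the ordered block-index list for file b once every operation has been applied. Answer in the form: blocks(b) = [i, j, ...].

blocks(b) = [0, 1, 2, 3, 4, 5, 6, 7]

after create(b) → b:[0]  free=[F..........]
after append(b, 3) → b:[0, 1, 2, 3]  free=[FFFF.......]
after append(b, 2) → b:[0, 1, 2, 3, 4, 5]  free=[FFFFFF.....]
after append(b, 2) → b:[0, 1, 2, 3, 4, 5, 6, 7]  free=[FFFFFFFF...]
after create(a) → a:[8], b:[0, 1, 2, 3, 4, 5, 6, 7]  free=[FFFFFFFFF..]
after unlink(a) → b:[0, 1, 2, 3, 4, 5, 6, 7]  free=[FFFFFFFF...]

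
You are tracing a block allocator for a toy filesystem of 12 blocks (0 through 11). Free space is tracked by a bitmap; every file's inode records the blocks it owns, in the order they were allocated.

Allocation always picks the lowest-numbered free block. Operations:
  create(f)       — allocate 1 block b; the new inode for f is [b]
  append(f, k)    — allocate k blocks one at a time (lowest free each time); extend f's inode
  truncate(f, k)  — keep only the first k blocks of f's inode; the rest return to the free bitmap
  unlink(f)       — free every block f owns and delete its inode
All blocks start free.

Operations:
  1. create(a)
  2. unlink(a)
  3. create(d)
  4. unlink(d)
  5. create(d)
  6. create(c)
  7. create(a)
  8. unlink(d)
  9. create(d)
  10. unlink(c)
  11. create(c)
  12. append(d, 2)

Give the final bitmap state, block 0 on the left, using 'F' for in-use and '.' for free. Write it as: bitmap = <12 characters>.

bitmap = FFFFF.......

create(a): bitmap=F........... | a=[0]
unlink(a): bitmap=............ | 
create(d): bitmap=F........... | d=[0]
unlink(d): bitmap=............ | 
create(d): bitmap=F........... | d=[0]
create(c): bitmap=FF.......... | c=[1] d=[0]
create(a): bitmap=FFF......... | a=[2] c=[1] d=[0]
unlink(d): bitmap=.FF......... | a=[2] c=[1]
create(d): bitmap=FFF......... | a=[2] c=[1] d=[0]
unlink(c): bitmap=F.F......... | a=[2] d=[0]
create(c): bitmap=FFF......... | a=[2] c=[1] d=[0]
append(d, 2): bitmap=FFFFF....... | a=[2] c=[1] d=[0, 3, 4]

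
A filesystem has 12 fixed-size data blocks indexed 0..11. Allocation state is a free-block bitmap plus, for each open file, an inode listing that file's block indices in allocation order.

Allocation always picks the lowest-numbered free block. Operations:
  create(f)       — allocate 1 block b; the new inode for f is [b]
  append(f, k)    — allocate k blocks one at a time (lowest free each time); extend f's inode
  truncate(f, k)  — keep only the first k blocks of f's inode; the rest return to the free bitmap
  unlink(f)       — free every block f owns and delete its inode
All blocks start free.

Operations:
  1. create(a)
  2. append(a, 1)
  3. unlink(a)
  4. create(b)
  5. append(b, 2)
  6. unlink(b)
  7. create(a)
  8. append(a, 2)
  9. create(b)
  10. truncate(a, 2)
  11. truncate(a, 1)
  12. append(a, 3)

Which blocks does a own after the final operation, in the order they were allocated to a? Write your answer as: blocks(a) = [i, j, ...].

blocks(a) = [0, 1, 2, 4]

create(a): bitmap=F........... | a=[0]
append(a, 1): bitmap=FF.......... | a=[0, 1]
unlink(a): bitmap=............ | 
create(b): bitmap=F........... | b=[0]
append(b, 2): bitmap=FFF......... | b=[0, 1, 2]
unlink(b): bitmap=............ | 
create(a): bitmap=F........... | a=[0]
append(a, 2): bitmap=FFF......... | a=[0, 1, 2]
create(b): bitmap=FFFF........ | a=[0, 1, 2] b=[3]
truncate(a, 2): bitmap=FF.F........ | a=[0, 1] b=[3]
truncate(a, 1): bitmap=F..F........ | a=[0] b=[3]
append(a, 3): bitmap=FFFFF....... | a=[0, 1, 2, 4] b=[3]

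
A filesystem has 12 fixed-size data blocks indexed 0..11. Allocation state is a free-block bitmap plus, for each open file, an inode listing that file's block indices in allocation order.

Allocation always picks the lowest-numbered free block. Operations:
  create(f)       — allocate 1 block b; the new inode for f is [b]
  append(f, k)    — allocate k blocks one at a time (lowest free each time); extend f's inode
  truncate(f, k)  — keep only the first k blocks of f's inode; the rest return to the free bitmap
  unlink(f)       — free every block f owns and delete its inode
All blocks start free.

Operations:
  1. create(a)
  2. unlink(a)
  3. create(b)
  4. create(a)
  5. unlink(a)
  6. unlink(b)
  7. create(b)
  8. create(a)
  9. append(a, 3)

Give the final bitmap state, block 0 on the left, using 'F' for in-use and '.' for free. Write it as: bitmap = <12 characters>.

  1. create(a)  ⇒  F...........  {a→[0]}
  2. unlink(a)  ⇒  ............  {}
  3. create(b)  ⇒  F...........  {b→[0]}
  4. create(a)  ⇒  FF..........  {a→[1]; b→[0]}
  5. unlink(a)  ⇒  F...........  {b→[0]}
  6. unlink(b)  ⇒  ............  {}
  7. create(b)  ⇒  F...........  {b→[0]}
  8. create(a)  ⇒  FF..........  {a→[1]; b→[0]}
  9. append(a, 3)  ⇒  FFFFF.......  {a→[1, 2, 3, 4]; b→[0]}

bitmap = FFFFF.......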